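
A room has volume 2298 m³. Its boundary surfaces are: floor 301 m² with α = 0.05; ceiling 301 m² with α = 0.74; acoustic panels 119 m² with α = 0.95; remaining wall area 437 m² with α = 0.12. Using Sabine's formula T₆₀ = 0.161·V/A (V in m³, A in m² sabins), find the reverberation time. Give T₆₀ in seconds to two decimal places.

A = Σ Sᵢαᵢ = 301·0.05 + 301·0.74 + 119·0.95 + 437·0.12 = 403.28 m².
T₆₀ = 0.161·V/A = 0.161·2298/403.28 = 0.917 s.

0.92 s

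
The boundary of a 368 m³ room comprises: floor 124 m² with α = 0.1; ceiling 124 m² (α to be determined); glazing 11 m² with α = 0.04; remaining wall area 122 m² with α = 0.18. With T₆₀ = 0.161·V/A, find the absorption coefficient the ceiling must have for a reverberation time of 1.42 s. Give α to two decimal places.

A = 0.161·V/T₆₀ = 0.161·368/1.42 = 41.72 m² sabins.
Absorption from the other surfaces = 124·0.1 + 11·0.04 + 122·0.18 = 34.80 m², so the ceiling must supply 6.92 m² over 124 m².
α = 6.92/124 = 0.056.

0.06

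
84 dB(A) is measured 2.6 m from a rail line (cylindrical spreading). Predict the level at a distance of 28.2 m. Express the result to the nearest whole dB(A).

Cylindrical spreading from a line source gives a 10·log₁₀(r₂/r₁) drop.
L₂ = 84 − 10·log₁₀(28.2/2.6) = 84 − 10.353 = 73.65 dB(A).

74 dB(A)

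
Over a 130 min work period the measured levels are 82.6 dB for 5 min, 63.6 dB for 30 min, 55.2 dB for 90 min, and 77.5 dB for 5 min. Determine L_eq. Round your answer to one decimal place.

70.0 dB

Weight each interval's intensity by its duration and average over T = 130 min:
Σ tᵢ·10^(Lᵢ/10) = 5·10^(82.6/10) + 30·10^(63.6/10) + 90·10^(55.2/10) + 5·10^(77.5/10) = 1.290e+09.
L_eq = 10·log₁₀(1.290e+09/130) = 69.96 dB.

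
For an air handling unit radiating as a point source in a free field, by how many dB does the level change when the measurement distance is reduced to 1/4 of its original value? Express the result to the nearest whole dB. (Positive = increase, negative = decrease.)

+12 dB

With spherical spreading the level changes by −20·log₁₀(r₂/r₁).
ΔL = −20·log₁₀(0.25) = +12.04 dB.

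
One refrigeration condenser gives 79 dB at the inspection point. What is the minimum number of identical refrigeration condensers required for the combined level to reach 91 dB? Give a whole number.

16

N identical sources give L₁ + 10·log₁₀ N, so require 10·log₁₀ N ≥ 91 − 79 = 12.0 dB.
N ≥ 10^(12.0/10) = 15.849, so N = 16.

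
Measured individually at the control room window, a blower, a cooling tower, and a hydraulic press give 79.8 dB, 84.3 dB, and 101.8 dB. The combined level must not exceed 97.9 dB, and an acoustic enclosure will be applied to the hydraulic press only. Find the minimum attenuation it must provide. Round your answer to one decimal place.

Fixed contribution from the other sources: Σ 10^(L/10) = 10^(79.8/10) + 10^(84.3/10) = 3.647e+08 (85.62 dB).
To meet 97.9 dB overall, the treated hydraulic press may contribute at most 10^(97.9/10) − 3.647e+08 = 5.801e+09, i.e. 97.64 dB.
Required insertion loss = 101.8 − 97.64 = 4.16 dB.

4.2 dB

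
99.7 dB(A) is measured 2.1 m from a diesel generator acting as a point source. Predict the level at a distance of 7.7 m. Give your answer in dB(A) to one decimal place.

For a point source, L₂ = L₁ − 20·log₁₀(r₂/r₁).
L₂ = 99.7 − 20·log₁₀(7.7/2.1) = 99.7 − 11.285 = 88.41 dB(A).

88.4 dB(A)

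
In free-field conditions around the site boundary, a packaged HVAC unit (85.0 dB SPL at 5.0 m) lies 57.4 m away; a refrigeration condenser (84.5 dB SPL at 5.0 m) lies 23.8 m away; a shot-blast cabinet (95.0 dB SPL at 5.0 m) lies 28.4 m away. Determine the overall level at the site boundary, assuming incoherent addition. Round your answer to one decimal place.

Propagate each source to the receiver with L = L_ref − 20·log₁₀(r/r_ref), then add intensities.
packaged HVAC unit: 85.0 − 20·log₁₀(57.4/5.0) = 85.0 − 21.20 = 63.80 dB SPL.
refrigeration condenser: 84.5 − 20·log₁₀(23.8/5.0) = 84.5 − 13.55 = 70.95 dB SPL.
shot-blast cabinet: 95.0 − 20·log₁₀(28.4/5.0) = 95.0 − 15.09 = 79.91 dB SPL.
Σ 10^(L/10) = 1.129e+08 → L_total = 10·log₁₀(1.129e+08) = 80.53 dB SPL.

80.5 dB SPL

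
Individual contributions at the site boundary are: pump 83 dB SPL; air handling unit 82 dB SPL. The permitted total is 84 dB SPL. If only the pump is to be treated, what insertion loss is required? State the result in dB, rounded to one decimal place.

The untreated sources together contribute 10^(82/10) = 1.585e+08, i.e. 82.00 dB SPL.
The limit corresponds to 10^(84/10) = 2.512e+08; subtracting the fixed part leaves 9.270e+07 for the pump, i.e. 79.67 dB SPL.
Required insertion loss = 83 − 79.67 = 3.33 dB.

3.3 dB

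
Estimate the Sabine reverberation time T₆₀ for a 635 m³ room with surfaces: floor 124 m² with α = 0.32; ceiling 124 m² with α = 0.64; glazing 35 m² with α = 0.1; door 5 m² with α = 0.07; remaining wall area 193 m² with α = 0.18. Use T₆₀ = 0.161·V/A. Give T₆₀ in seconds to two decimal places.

A = Σ Sᵢαᵢ = 124·0.32 + 124·0.64 + 35·0.1 + 5·0.07 + 193·0.18 = 157.63 m².
T₆₀ = 0.161·V/A = 0.161·635/157.63 = 0.649 s.

0.65 s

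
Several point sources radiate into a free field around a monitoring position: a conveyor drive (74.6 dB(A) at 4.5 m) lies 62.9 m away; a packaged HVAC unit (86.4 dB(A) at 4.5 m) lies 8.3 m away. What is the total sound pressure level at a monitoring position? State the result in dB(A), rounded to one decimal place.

81.1 dB(A)

Apply inverse-square spreading to bring every level to the receiver, then sum 10^(L/10).
conveyor drive: 74.6 − 20·log₁₀(62.9/4.5) = 74.6 − 22.91 = 51.69 dB(A).
packaged HVAC unit: 86.4 − 20·log₁₀(8.3/4.5) = 86.4 − 5.32 = 81.08 dB(A).
Σ 10^(L/10) = 1.285e+08 → L_total = 10·log₁₀(1.285e+08) = 81.09 dB(A).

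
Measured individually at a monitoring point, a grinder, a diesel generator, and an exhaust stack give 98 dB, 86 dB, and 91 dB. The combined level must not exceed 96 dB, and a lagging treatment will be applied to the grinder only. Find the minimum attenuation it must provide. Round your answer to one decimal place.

4.3 dB

Fixed contribution from the other sources: Σ 10^(L/10) = 10^(86/10) + 10^(91/10) = 1.657e+09 (92.19 dB).
The limit corresponds to 10^(96/10) = 3.981e+09; subtracting the fixed part leaves 2.324e+09 for the grinder, i.e. 93.66 dB.
Required insertion loss = 98 − 93.66 = 4.34 dB.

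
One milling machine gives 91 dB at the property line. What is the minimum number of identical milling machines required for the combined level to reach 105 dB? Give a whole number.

N identical sources give L₁ + 10·log₁₀ N, so require 10·log₁₀ N ≥ 105 − 91 = 14.0 dB.
N ≥ 10^(14.0/10) = 25.119, so N = 26.

26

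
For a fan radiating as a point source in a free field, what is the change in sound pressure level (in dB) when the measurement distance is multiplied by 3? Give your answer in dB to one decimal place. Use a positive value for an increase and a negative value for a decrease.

A point source loses 6 dB per doubling of distance; generally ΔL = −20·log₁₀(r₂/r₁).
ΔL = −20·log₁₀(3) = -9.54 dB.

-9.5 dB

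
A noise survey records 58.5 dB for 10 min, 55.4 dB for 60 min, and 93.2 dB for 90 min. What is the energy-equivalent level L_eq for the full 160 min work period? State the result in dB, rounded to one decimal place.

The energy average is taken in the linear domain: L_eq = 10·log₁₀[(Σ tᵢ·10^(Lᵢ/10))/T], T = 160 min.
Σ tᵢ·10^(Lᵢ/10) = 10·10^(58.5/10) + 60·10^(55.4/10) + 90·10^(93.2/10) = 1.881e+11.
L_eq = 10·log₁₀(1.881e+11/160) = 90.70 dB.

90.7 dB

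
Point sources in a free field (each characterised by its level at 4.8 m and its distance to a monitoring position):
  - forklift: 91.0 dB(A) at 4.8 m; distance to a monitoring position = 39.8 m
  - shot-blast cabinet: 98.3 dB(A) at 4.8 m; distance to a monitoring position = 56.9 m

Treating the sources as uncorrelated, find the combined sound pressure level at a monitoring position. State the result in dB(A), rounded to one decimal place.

78.2 dB(A)

Propagate each source to the receiver with L = L_ref − 20·log₁₀(r/r_ref), then add intensities.
forklift: 91.0 − 20·log₁₀(39.8/4.8) = 91.0 − 18.37 = 72.63 dB(A).
shot-blast cabinet: 98.3 − 20·log₁₀(56.9/4.8) = 98.3 − 21.48 = 76.82 dB(A).
Σ 10^(L/10) = 6.642e+07 → L_total = 10·log₁₀(6.642e+07) = 78.22 dB(A).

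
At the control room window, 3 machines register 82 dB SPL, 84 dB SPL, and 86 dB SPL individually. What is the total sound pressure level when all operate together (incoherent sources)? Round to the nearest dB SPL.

Incoherent sources combine by intensity addition: L_total = 10·log₁₀(Σ 10^(L_i/10)).
Σ 10^(L/10) = 10^(82/10) + 10^(84/10) + 10^(86/10) = 8.078e+08.
L_total = 10·log₁₀(8.078e+08) = 89.07 dB SPL.

89 dB SPL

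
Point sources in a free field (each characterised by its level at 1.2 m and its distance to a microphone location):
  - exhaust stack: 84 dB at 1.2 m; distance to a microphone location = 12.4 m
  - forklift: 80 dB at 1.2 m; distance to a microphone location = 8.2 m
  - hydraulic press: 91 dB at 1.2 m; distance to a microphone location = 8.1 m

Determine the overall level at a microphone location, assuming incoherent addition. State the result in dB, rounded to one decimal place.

75.1 dB

Propagate each source to the receiver with L = L_ref − 20·log₁₀(r/r_ref), then add intensities.
exhaust stack: 84 − 20·log₁₀(12.4/1.2) = 84 − 20.28 = 63.72 dB.
forklift: 80 − 20·log₁₀(8.2/1.2) = 80 − 16.69 = 63.31 dB.
hydraulic press: 91 − 20·log₁₀(8.1/1.2) = 91 − 16.59 = 74.41 dB.
Σ 10^(L/10) = 3.212e+07 → L_total = 10·log₁₀(3.212e+07) = 75.07 dB.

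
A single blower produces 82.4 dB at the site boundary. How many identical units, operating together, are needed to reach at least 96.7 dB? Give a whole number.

Need L₁ + 10·log₁₀ N ≥ 96.7, i.e. log₁₀ N ≥ 1.43.
N ≥ 10^(14.3/10) = 26.915, so N = 27.

27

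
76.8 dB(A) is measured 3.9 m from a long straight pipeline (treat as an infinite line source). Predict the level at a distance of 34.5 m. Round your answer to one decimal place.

67.3 dB(A)

Line-source attenuation: ΔL = 10·log₁₀(r₂/r₁) = 10·log₁₀(34.5/3.9) = 9.468 dB.
L₂ = 76.8 − 10·log₁₀(34.5/3.9) = 76.8 − 9.468 = 67.33 dB(A).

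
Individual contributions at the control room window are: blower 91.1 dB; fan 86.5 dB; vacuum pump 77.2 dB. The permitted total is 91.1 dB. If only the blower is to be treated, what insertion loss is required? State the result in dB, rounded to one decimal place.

The untreated sources together contribute 10^(86.5/10) + 10^(77.2/10) = 4.992e+08, i.e. 86.98 dB.
The limit corresponds to 10^(91.1/10) = 1.288e+09; subtracting the fixed part leaves 7.891e+08 for the blower, i.e. 88.97 dB.
Required insertion loss = 91.1 − 88.97 = 2.13 dB.

2.1 dB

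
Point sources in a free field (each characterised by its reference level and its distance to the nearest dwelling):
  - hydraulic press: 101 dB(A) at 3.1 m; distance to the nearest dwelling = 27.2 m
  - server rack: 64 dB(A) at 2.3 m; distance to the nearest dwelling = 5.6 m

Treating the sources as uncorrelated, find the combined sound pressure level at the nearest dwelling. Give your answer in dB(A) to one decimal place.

82.1 dB(A)

Apply inverse-square spreading to bring every level to the receiver, then sum 10^(L/10).
hydraulic press: 101 − 20·log₁₀(27.2/3.1) = 101 − 18.86 = 82.14 dB(A).
server rack: 64 − 20·log₁₀(5.6/2.3) = 64 − 7.73 = 56.27 dB(A).
Σ 10^(L/10) = 1.639e+08 → L_total = 10·log₁₀(1.639e+08) = 82.15 dB(A).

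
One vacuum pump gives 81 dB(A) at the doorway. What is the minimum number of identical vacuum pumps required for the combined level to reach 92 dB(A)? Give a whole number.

13

Need L₁ + 10·log₁₀ N ≥ 92, i.e. log₁₀ N ≥ 1.10.
N ≥ 10^(11.0/10) = 12.589, so N = 13.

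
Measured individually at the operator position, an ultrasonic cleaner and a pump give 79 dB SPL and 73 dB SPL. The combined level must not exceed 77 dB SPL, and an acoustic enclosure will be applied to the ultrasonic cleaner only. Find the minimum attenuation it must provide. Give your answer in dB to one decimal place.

The untreated sources together contribute 10^(73/10) = 1.995e+07, i.e. 73.00 dB SPL.
The limit corresponds to 10^(77/10) = 5.012e+07; subtracting the fixed part leaves 3.017e+07 for the ultrasonic cleaner, i.e. 74.80 dB SPL.
So the ultrasonic cleaner must be reduced from 79 to 74.80 dB SPL: IL = 4.20 dB.

4.2 dB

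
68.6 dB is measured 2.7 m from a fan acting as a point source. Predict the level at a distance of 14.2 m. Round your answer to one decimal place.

54.2 dB

For a point source, L₂ = L₁ − 20·log₁₀(r₂/r₁).
L₂ = 68.6 − 20·log₁₀(14.2/2.7) = 68.6 − 14.418 = 54.18 dB.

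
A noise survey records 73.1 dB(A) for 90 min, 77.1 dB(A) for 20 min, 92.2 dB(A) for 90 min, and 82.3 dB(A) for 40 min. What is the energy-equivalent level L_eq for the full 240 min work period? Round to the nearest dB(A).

88 dB(A)

Weight each interval's intensity by its duration and average over T = 240 min:
Σ tᵢ·10^(Lᵢ/10) = 90·10^(73.1/10) + 20·10^(77.1/10) + 90·10^(92.2/10) + 40·10^(82.3/10) = 1.590e+11.
L_eq = 10·log₁₀(1.590e+11/240) = 88.21 dB(A).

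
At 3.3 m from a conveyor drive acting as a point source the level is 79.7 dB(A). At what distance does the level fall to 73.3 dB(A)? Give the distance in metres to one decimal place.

Point-source spreading drops the level by 20·log₁₀(r₂/r₁); inverting, r₂/r₁ = 10^(ΔL/20).
r₂ = 3.3·10^((79.7−73.3)/20) = 3.3·10^(6.4/20) = 6.89 m.

6.9 m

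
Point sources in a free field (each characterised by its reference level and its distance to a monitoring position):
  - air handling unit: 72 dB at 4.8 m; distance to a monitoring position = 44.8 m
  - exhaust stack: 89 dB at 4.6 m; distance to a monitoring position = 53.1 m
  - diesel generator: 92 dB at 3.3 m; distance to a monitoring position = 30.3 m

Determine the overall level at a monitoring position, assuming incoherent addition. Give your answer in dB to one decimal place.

First find each source's level at the receiver (point-source: −20·log₁₀(r/r_ref)), then combine on an intensity basis.
air handling unit: 72 − 20·log₁₀(44.8/4.8) = 72 − 19.40 = 52.60 dB.
exhaust stack: 89 − 20·log₁₀(53.1/4.6) = 89 − 21.25 = 67.75 dB.
diesel generator: 92 − 20·log₁₀(30.3/3.3) = 92 − 19.26 = 72.74 dB.
Σ 10^(L/10) = 2.494e+07 → L_total = 10·log₁₀(2.494e+07) = 73.97 dB.

74.0 dB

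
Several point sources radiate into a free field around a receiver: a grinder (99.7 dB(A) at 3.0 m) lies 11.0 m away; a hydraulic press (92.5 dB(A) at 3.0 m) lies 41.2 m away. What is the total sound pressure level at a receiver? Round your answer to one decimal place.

88.5 dB(A)

Apply inverse-square spreading to bring every level to the receiver, then sum 10^(L/10).
grinder: 99.7 − 20·log₁₀(11.0/3.0) = 99.7 − 11.29 = 88.41 dB(A).
hydraulic press: 92.5 − 20·log₁₀(41.2/3.0) = 92.5 − 22.76 = 69.74 dB(A).
Σ 10^(L/10) = 7.036e+08 → L_total = 10·log₁₀(7.036e+08) = 88.47 dB(A).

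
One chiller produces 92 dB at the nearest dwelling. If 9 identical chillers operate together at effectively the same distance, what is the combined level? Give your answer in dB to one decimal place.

101.5 dB

L_total = L₁ + 10·log₁₀ N for N identical incoherent sources.
L_total = 92 + 10·log₁₀(9) = 92 + 9.542 = 101.54 dB.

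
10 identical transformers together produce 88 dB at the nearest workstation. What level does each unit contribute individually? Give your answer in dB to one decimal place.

78.0 dB

For N identical incoherent sources L_total = L₁ + 10·log₁₀ N, so L₁ = 88 − 10·log₁₀(10) = 88 − 10.000.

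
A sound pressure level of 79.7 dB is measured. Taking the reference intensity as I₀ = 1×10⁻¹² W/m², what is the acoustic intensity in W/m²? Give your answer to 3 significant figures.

9.33e-05 W/m²

L = 10·log₁₀(I/I₀) ⇒ I = I₀·10^(L/10) = 10⁻¹² × 10^7.97.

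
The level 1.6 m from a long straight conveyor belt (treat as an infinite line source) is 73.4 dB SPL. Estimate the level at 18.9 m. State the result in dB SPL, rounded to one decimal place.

62.7 dB SPL

For a line source, L₂ = L₁ − 10·log₁₀(r₂/r₁).
L₂ = 73.4 − 10·log₁₀(18.9/1.6) = 73.4 − 10.723 = 62.68 dB SPL.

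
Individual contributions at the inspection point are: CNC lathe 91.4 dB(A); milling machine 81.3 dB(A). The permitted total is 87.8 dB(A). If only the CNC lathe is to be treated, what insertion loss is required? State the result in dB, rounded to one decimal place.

4.7 dB

Everything except the CNC lathe sums to 10^(81.3/10) = 1.349e+08 in linear terms, 81.30 dB(A).
To meet 87.8 dB(A) overall, the treated CNC lathe may contribute at most 10^(87.8/10) − 1.349e+08 = 4.677e+08, i.e. 86.70 dB(A).
Required insertion loss = 91.4 − 86.70 = 4.70 dB.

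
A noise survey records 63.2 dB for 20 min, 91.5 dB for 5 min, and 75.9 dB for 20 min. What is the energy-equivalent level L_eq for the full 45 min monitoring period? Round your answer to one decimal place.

Weight each interval's intensity by its duration and average over T = 45 min:
Σ tᵢ·10^(Lᵢ/10) = 20·10^(63.2/10) + 5·10^(91.5/10) + 20·10^(75.9/10) = 7.883e+09.
L_eq = 10·log₁₀(7.883e+09/45) = 82.43 dB.

82.4 dB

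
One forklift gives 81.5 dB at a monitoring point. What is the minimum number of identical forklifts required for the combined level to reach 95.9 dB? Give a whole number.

28

Need L₁ + 10·log₁₀ N ≥ 95.9, i.e. log₁₀ N ≥ 1.44.
N ≥ 10^(14.4/10) = 27.542, so N = 28.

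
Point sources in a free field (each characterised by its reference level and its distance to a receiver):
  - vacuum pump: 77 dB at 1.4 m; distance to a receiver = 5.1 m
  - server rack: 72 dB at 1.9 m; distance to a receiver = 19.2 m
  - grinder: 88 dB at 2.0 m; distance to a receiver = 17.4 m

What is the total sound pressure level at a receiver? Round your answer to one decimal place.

70.9 dB

Propagate each source to the receiver with L = L_ref − 20·log₁₀(r/r_ref), then add intensities.
vacuum pump: 77 − 20·log₁₀(5.1/1.4) = 77 − 11.23 = 65.77 dB.
server rack: 72 − 20·log₁₀(19.2/1.9) = 72 − 20.09 = 51.91 dB.
grinder: 88 − 20·log₁₀(17.4/2.0) = 88 − 18.79 = 69.21 dB.
Σ 10^(L/10) = 1.227e+07 → L_total = 10·log₁₀(1.227e+07) = 70.89 dB.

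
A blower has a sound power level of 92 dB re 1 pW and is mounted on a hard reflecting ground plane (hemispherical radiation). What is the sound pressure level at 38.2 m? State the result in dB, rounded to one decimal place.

Free-field hemispherical radiation: L_p = L_w − 10·log₁₀(2π·r²), r = 38.2 m.
2π·r² = 9169 m², 10·log₁₀ of that is 39.623 dB.
L_p = 92 − 39.623 = 52.38 dB.

52.4 dB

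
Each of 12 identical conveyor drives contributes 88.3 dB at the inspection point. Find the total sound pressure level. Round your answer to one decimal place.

N identical incoherent sources raise the level by 10·log₁₀ N.
L_total = 88.3 + 10·log₁₀(12) = 88.3 + 10.792 = 99.09 dB.

99.1 dB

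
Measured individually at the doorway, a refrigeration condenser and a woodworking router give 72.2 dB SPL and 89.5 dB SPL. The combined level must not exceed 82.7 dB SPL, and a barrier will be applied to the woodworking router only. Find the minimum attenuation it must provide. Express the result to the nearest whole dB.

7 dB

The untreated sources together contribute 10^(72.2/10) = 1.660e+07, i.e. 72.20 dB SPL.
To meet 82.7 dB SPL overall, the treated woodworking router may contribute at most 10^(82.7/10) − 1.660e+07 = 1.696e+08, i.e. 82.29 dB SPL.
So the woodworking router must be reduced from 89.5 to 82.29 dB SPL: IL = 7.21 dB.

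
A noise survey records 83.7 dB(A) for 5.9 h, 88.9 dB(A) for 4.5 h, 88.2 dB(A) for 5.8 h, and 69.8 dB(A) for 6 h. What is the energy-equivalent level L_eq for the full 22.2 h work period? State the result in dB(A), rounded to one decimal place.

The energy average is taken in the linear domain: L_eq = 10·log₁₀[(Σ tᵢ·10^(Lᵢ/10))/T], T = 22.2 h.
Σ tᵢ·10^(Lᵢ/10) = 5.9·10^(83.7/10) + 4.5·10^(88.9/10) + 5.8·10^(88.2/10) + 6·10^(69.8/10) = 8.766e+09.
L_eq = 10·log₁₀(8.766e+09/22.2) = 85.96 dB(A).

86.0 dB(A)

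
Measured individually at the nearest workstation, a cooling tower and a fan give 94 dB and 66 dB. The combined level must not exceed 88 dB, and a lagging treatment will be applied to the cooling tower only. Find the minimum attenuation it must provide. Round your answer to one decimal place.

6.0 dB

The untreated sources together contribute 10^(66/10) = 3.981e+06, i.e. 66.00 dB.
The limit corresponds to 10^(88/10) = 6.310e+08; subtracting the fixed part leaves 6.270e+08 for the cooling tower, i.e. 87.97 dB.
Required insertion loss = 94 − 87.97 = 6.03 dB.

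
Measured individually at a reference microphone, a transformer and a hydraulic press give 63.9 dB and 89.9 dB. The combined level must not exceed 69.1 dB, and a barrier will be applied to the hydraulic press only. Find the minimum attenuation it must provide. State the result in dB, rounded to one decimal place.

22.4 dB

The untreated sources together contribute 10^(63.9/10) = 2.455e+06, i.e. 63.90 dB.
To meet 69.1 dB overall, the treated hydraulic press may contribute at most 10^(69.1/10) − 2.455e+06 = 5.674e+06, i.e. 67.54 dB.
So the hydraulic press must be reduced from 89.9 to 67.54 dB: IL = 22.36 dB.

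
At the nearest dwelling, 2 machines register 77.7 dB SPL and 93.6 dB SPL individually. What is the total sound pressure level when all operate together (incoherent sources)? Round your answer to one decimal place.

93.7 dB SPL

Incoherent sources combine by intensity addition: L_total = 10·log₁₀(Σ 10^(L_i/10)).
Σ 10^(L/10) = 10^(77.7/10) + 10^(93.6/10) = 2.350e+09.
L_total = 10·log₁₀(2.350e+09) = 93.71 dB SPL.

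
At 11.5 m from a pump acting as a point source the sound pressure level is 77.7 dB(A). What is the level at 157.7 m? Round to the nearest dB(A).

55 dB(A)

For a point source, L₂ = L₁ − 20·log₁₀(r₂/r₁).
L₂ = 77.7 − 20·log₁₀(157.7/11.5) = 77.7 − 22.743 = 54.96 dB(A).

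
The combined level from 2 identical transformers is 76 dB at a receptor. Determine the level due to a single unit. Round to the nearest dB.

For N identical incoherent sources L_total = L₁ + 10·log₁₀ N, so L₁ = 76 − 10·log₁₀(2) = 76 − 3.010.

73 dB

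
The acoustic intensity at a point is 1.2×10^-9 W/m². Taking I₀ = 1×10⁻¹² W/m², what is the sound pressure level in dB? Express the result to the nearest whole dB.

31 dB

L = 10·log₁₀(I/I₀) = 10·log₁₀(1.2×10^-9/10⁻¹²) = 10·log₁₀(1.2×10^3).
L = 10·(0.0792 + 3) = 30.79 dB.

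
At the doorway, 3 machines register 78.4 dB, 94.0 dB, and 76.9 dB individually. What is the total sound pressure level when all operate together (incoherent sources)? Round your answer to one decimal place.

94.2 dB

Incoherent sources combine by intensity addition: L_total = 10·log₁₀(Σ 10^(L_i/10)).
Σ 10^(L/10) = 10^(78.4/10) + 10^(94.0/10) + 10^(76.9/10) = 2.630e+09.
L_total = 10·log₁₀(2.630e+09) = 94.20 dB.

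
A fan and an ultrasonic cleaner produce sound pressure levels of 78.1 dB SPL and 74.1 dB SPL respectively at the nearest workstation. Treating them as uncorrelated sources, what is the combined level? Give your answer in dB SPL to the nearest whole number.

80 dB SPL

Incoherent sources combine by intensity addition: L_total = 10·log₁₀(Σ 10^(L_i/10)).
Σ 10^(L/10) = 10^(78.1/10) + 10^(74.1/10) = 9.027e+07.
L_total = 10·log₁₀(9.027e+07) = 79.56 dB SPL.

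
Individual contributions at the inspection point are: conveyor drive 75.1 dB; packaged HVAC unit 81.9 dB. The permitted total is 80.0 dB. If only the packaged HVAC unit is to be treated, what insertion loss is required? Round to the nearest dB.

Everything except the packaged HVAC unit sums to 10^(75.1/10) = 3.236e+07 in linear terms, 75.10 dB.
To meet 80.0 dB overall, the treated packaged HVAC unit may contribute at most 10^(80.0/10) − 3.236e+07 = 6.764e+07, i.e. 78.30 dB.
So the packaged HVAC unit must be reduced from 81.9 to 78.30 dB: IL = 3.60 dB.

4 dB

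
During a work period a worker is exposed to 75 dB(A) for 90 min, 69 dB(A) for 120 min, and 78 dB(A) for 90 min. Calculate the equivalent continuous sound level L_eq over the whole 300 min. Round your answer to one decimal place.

The energy average is taken in the linear domain: L_eq = 10·log₁₀[(Σ tᵢ·10^(Lᵢ/10))/T], T = 300 min.
Σ tᵢ·10^(Lᵢ/10) = 90·10^(75/10) + 120·10^(69/10) + 90·10^(78/10) = 9.478e+09.
L_eq = 10·log₁₀(9.478e+09/300) = 75.00 dB(A).

75.0 dB(A)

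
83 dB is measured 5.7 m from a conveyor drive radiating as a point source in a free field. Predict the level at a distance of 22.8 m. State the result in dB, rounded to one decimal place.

71.0 dB

Point-source attenuation: ΔL = 20·log₁₀(r₂/r₁) = 20·log₁₀(22.8/5.7) = 12.041 dB.
L₂ = 83 − 20·log₁₀(22.8/5.7) = 83 − 12.041 = 70.96 dB.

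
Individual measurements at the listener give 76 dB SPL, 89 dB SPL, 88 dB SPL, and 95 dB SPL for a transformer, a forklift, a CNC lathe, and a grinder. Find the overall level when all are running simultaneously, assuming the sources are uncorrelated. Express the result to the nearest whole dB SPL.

For uncorrelated sources the intensities add, so convert each level to linear form, sum, and take 10·log₁₀ of the total.
Σ 10^(L/10) = 10^(76/10) + 10^(89/10) + 10^(88/10) + 10^(95/10) = 4.627e+09.
L_total = 10·log₁₀(4.627e+09) = 96.65 dB SPL.

97 dB SPL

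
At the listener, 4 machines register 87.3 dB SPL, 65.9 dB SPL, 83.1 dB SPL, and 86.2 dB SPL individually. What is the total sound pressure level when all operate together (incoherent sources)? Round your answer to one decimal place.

For uncorrelated sources the intensities add, so convert each level to linear form, sum, and take 10·log₁₀ of the total.
Σ 10^(L/10) = 10^(87.3/10) + 10^(65.9/10) + 10^(83.1/10) + 10^(86.2/10) = 1.162e+09.
L_total = 10·log₁₀(1.162e+09) = 90.65 dB SPL.

90.7 dB SPL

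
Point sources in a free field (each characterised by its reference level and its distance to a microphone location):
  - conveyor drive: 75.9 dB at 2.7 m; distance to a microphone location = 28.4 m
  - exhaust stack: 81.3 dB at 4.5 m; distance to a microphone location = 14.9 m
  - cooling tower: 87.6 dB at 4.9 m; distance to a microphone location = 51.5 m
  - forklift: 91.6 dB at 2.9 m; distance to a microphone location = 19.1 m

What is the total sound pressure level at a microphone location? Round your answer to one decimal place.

77.1 dB

Apply inverse-square spreading to bring every level to the receiver, then sum 10^(L/10).
conveyor drive: 75.9 − 20·log₁₀(28.4/2.7) = 75.9 − 20.44 = 55.46 dB.
exhaust stack: 81.3 − 20·log₁₀(14.9/4.5) = 81.3 − 10.40 = 70.90 dB.
cooling tower: 87.6 − 20·log₁₀(51.5/4.9) = 87.6 − 20.43 = 67.17 dB.
forklift: 91.6 − 20·log₁₀(19.1/2.9) = 91.6 − 16.37 = 75.23 dB.
Σ 10^(L/10) = 5.119e+07 → L_total = 10·log₁₀(5.119e+07) = 77.09 dB.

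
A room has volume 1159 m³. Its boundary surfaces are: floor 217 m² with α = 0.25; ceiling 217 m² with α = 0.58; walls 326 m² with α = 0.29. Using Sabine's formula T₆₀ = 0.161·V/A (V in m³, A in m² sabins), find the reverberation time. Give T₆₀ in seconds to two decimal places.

0.68 s

Summing Sᵢαᵢ: 217·0.25 + 217·0.58 + 326·0.29 = 274.65 m².
T₆₀ = 0.161·V/A = 0.161·1159/274.65 = 0.679 s.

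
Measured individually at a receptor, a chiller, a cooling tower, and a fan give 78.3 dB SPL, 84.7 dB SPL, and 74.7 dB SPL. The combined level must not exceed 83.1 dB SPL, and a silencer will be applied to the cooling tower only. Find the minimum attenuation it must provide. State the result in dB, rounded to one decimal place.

The untreated sources together contribute 10^(78.3/10) + 10^(74.7/10) = 9.712e+07, i.e. 79.87 dB SPL.
To meet 83.1 dB SPL overall, the treated cooling tower may contribute at most 10^(83.1/10) − 9.712e+07 = 1.071e+08, i.e. 80.30 dB SPL.
Required insertion loss = 84.7 − 80.30 = 4.40 dB.

4.4 dB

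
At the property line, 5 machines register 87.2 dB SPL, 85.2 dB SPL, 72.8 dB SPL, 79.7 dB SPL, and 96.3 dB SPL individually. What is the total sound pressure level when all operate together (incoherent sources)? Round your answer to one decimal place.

For uncorrelated sources the intensities add, so convert each level to linear form, sum, and take 10·log₁₀ of the total.
Σ 10^(L/10) = 10^(87.2/10) + 10^(85.2/10) + 10^(72.8/10) + 10^(79.7/10) + 10^(96.3/10) = 5.234e+09.
L_total = 10·log₁₀(5.234e+09) = 97.19 dB SPL.

97.2 dB SPL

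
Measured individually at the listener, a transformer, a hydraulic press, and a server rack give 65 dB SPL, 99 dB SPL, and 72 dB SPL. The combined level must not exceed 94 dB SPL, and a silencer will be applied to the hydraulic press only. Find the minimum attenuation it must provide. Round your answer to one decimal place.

5.0 dB

Fixed contribution from the other sources: Σ 10^(L/10) = 10^(65/10) + 10^(72/10) = 1.901e+07 (72.79 dB SPL).
The limit corresponds to 10^(94/10) = 2.512e+09; subtracting the fixed part leaves 2.493e+09 for the hydraulic press, i.e. 93.97 dB SPL.
Required insertion loss = 99 − 93.97 = 5.03 dB.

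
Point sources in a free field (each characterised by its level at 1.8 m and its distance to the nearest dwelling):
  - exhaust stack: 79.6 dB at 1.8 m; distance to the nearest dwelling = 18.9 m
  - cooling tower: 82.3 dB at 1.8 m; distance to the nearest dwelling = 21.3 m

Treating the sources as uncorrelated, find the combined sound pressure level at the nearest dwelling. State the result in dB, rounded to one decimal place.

Propagate each source to the receiver with L = L_ref − 20·log₁₀(r/r_ref), then add intensities.
exhaust stack: 79.6 − 20·log₁₀(18.9/1.8) = 79.6 − 20.42 = 59.18 dB.
cooling tower: 82.3 − 20·log₁₀(21.3/1.8) = 82.3 − 21.46 = 60.84 dB.
Σ 10^(L/10) = 2.040e+06 → L_total = 10·log₁₀(2.040e+06) = 63.10 dB.

63.1 dB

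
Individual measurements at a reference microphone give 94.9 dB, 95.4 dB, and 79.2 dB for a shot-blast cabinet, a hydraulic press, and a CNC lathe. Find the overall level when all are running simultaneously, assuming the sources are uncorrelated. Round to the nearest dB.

98 dB

For uncorrelated sources the intensities add, so convert each level to linear form, sum, and take 10·log₁₀ of the total.
Σ 10^(L/10) = 10^(94.9/10) + 10^(95.4/10) + 10^(79.2/10) = 6.641e+09.
L_total = 10·log₁₀(6.641e+09) = 98.22 dB.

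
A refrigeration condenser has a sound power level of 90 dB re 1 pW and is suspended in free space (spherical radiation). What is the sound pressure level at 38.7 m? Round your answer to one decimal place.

47.3 dB

The power spreads over a sphere of area 4π·r², so L_p = L_w − 10·log₁₀(4π·r²).
4π·r² = 1.882e+04 m², 10·log₁₀ of that is 42.746 dB.
L_p = 90 − 42.746 = 47.25 dB.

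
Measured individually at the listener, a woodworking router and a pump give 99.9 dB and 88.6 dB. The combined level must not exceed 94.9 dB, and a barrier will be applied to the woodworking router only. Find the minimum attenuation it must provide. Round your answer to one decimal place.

The untreated sources together contribute 10^(88.6/10) = 7.244e+08, i.e. 88.60 dB.
To meet 94.9 dB overall, the treated woodworking router may contribute at most 10^(94.9/10) − 7.244e+08 = 2.366e+09, i.e. 93.74 dB.
Required insertion loss = 99.9 − 93.74 = 6.16 dB.

6.2 dB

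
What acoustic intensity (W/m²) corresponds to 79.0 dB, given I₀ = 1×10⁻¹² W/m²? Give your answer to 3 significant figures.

7.94e-05 W/m²

L = 10·log₁₀(I/I₀) ⇒ I = I₀·10^(L/10) = 10⁻¹² × 10^7.90.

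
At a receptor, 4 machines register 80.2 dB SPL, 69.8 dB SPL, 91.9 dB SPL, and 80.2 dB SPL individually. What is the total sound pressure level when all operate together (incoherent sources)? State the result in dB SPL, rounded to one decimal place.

For uncorrelated sources the intensities add, so convert each level to linear form, sum, and take 10·log₁₀ of the total.
Σ 10^(L/10) = 10^(80.2/10) + 10^(69.8/10) + 10^(91.9/10) + 10^(80.2/10) = 1.768e+09.
L_total = 10·log₁₀(1.768e+09) = 92.47 dB SPL.

92.5 dB SPL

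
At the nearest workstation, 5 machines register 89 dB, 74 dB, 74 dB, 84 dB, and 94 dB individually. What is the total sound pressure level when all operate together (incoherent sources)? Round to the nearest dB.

96 dB

Incoherent sources combine by intensity addition: L_total = 10·log₁₀(Σ 10^(L_i/10)).
Σ 10^(L/10) = 10^(89/10) + 10^(74/10) + 10^(74/10) + 10^(84/10) + 10^(94/10) = 3.608e+09.
L_total = 10·log₁₀(3.608e+09) = 95.57 dB.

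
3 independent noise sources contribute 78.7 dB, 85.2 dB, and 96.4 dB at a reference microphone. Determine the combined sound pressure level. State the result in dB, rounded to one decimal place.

96.8 dB

For uncorrelated sources the intensities add, so convert each level to linear form, sum, and take 10·log₁₀ of the total.
Σ 10^(L/10) = 10^(78.7/10) + 10^(85.2/10) + 10^(96.4/10) = 4.770e+09.
L_total = 10·log₁₀(4.770e+09) = 96.79 dB.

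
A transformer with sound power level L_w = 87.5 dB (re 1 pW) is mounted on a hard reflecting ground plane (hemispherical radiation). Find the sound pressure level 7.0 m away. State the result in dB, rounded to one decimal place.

62.6 dB

L_p = L_w − 10·log₁₀(2π·r²) with r = 7.0 m.
2π·r² = 307.9 m², 10·log₁₀ of that is 24.884 dB.
L_p = 87.5 − 24.884 = 62.62 dB.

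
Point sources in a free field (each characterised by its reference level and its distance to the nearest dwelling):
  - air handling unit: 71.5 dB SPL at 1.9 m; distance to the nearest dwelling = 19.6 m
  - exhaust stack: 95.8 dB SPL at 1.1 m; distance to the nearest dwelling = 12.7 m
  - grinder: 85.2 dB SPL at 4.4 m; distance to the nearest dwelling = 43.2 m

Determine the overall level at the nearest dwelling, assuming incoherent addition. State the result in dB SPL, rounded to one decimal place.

Apply inverse-square spreading to bring every level to the receiver, then sum 10^(L/10).
air handling unit: 71.5 − 20·log₁₀(19.6/1.9) = 71.5 − 20.27 = 51.23 dB SPL.
exhaust stack: 95.8 − 20·log₁₀(12.7/1.1) = 95.8 − 21.25 = 74.55 dB SPL.
grinder: 85.2 − 20·log₁₀(43.2/4.4) = 85.2 − 19.84 = 65.36 dB SPL.
Σ 10^(L/10) = 3.209e+07 → L_total = 10·log₁₀(3.209e+07) = 75.06 dB SPL.

75.1 dB SPL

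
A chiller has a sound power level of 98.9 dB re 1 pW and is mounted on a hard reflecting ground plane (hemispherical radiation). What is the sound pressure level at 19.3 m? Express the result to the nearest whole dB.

L_p = L_w − 10·log₁₀(2π·r²) with r = 19.3 m.
2π·r² = 2340 m², 10·log₁₀ of that is 33.693 dB.
L_p = 98.9 − 33.693 = 65.21 dB.

65 dB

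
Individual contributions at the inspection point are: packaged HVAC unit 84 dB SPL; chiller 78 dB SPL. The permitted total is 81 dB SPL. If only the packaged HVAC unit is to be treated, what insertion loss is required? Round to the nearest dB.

The untreated sources together contribute 10^(78/10) = 6.310e+07, i.e. 78.00 dB SPL.
To meet 81 dB SPL overall, the treated packaged HVAC unit may contribute at most 10^(81/10) − 6.310e+07 = 6.280e+07, i.e. 77.98 dB SPL.
So the packaged HVAC unit must be reduced from 84 to 77.98 dB SPL: IL = 6.02 dB.

6 dB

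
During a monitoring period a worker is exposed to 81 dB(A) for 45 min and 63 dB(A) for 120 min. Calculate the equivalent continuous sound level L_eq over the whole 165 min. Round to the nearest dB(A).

Weight each interval's intensity by its duration and average over T = 165 min:
Σ tᵢ·10^(Lᵢ/10) = 45·10^(81/10) + 120·10^(63/10) = 5.905e+09.
L_eq = 10·log₁₀(5.905e+09/165) = 75.54 dB(A).

76 dB(A)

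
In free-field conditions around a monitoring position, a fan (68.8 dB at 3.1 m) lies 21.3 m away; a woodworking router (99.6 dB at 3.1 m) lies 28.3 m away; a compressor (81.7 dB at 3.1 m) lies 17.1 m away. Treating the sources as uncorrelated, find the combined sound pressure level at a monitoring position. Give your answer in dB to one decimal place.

Apply inverse-square spreading to bring every level to the receiver, then sum 10^(L/10).
fan: 68.8 − 20·log₁₀(21.3/3.1) = 68.8 − 16.74 = 52.06 dB.
woodworking router: 99.6 − 20·log₁₀(28.3/3.1) = 99.6 − 19.21 = 80.39 dB.
compressor: 81.7 − 20·log₁₀(17.1/3.1) = 81.7 − 14.83 = 66.87 dB.
Σ 10^(L/10) = 1.145e+08 → L_total = 10·log₁₀(1.145e+08) = 80.59 dB.

80.6 dB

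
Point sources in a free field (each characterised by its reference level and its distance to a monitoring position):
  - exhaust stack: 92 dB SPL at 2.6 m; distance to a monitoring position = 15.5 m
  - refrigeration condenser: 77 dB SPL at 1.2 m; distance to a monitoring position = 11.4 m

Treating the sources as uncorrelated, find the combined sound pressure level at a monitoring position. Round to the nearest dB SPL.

77 dB SPL

Apply inverse-square spreading to bring every level to the receiver, then sum 10^(L/10).
exhaust stack: 92 − 20·log₁₀(15.5/2.6) = 92 − 15.51 = 76.49 dB SPL.
refrigeration condenser: 77 − 20·log₁₀(11.4/1.2) = 77 − 19.55 = 57.45 dB SPL.
Σ 10^(L/10) = 4.515e+07 → L_total = 10·log₁₀(4.515e+07) = 76.55 dB SPL.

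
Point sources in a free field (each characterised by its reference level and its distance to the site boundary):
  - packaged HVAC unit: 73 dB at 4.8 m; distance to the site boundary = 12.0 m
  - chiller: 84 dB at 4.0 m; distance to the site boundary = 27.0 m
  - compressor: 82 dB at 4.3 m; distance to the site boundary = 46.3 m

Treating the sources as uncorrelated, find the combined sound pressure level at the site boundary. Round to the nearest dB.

First find each source's level at the receiver (point-source: −20·log₁₀(r/r_ref)), then combine on an intensity basis.
packaged HVAC unit: 73 − 20·log₁₀(12.0/4.8) = 73 − 7.96 = 65.04 dB.
chiller: 84 − 20·log₁₀(27.0/4.0) = 84 − 16.59 = 67.41 dB.
compressor: 82 − 20·log₁₀(46.3/4.3) = 82 − 20.64 = 61.36 dB.
Σ 10^(L/10) = 1.007e+07 → L_total = 10·log₁₀(1.007e+07) = 70.03 dB.

70 dB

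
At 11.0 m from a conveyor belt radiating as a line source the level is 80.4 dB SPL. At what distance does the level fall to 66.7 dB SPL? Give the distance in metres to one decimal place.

257.9 m

The 13.7 dB drop corresponds to a distance ratio of 10^(13.7/10) for a line source.
r₂ = 11.0·10^((80.4−66.7)/10) = 11.0·10^(13.7/10) = 257.87 m.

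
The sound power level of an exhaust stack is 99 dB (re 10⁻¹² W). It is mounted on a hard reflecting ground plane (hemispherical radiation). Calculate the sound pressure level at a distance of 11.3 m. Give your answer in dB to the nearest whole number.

Free-field hemispherical radiation: L_p = L_w − 10·log₁₀(2π·r²), r = 11.3 m.
2π·r² = 802.3 m², 10·log₁₀ of that is 29.043 dB.
L_p = 99 − 29.043 = 69.96 dB.

70 dB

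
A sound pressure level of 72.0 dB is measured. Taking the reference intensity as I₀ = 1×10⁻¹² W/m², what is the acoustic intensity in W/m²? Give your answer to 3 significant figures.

1.58e-05 W/m²

I = I₀·10^(L/10) = 10⁻¹² × 10^(72.0/10) = 10^(-4.800).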